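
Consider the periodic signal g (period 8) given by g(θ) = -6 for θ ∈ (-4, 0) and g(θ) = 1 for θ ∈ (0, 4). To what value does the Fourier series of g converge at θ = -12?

-5/2

θ = -12 differs from θ = -4 by -1 full period(s), and the series is 8-periodic.
At θ = -4 the one-sided limits are g(-4^-) = 1 and g(-4^+) = -6.
By Dirichlet's theorem the series converges to their average, [(1) + (-6)]/2 = -5/2.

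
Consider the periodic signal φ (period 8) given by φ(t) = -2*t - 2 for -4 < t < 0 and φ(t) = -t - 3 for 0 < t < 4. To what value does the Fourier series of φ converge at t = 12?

-1/2

t = 12 differs from t = -4 by 2 full period(s), and the series is 8-periodic.
At t = -4 the one-sided limits are φ(-4^-) = -7 and φ(-4^+) = 6.
By Dirichlet's theorem the series converges to their average, [(-7) + (6)]/2 = -1/2.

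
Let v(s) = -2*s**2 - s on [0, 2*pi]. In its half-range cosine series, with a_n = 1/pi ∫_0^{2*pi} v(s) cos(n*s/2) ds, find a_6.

a_6 = 1/pi ∫_0^{2*pi} (-2*s**2 - s) cos(3*s) ds.
Integrating by parts twice (tabular method), an antiderivative of (-2*s**2 - s) cos(3*s) is -2*s**2*sin(3*s)/3 - s*sin(3*s)/3 - 4*s*cos(3*s)/9 + 4*sin(3*s)/27 - cos(3*s)/9; evaluating from 0 to 2*pi: ∫_{0}^{2*pi} (-2*s**2 - s) cos(3*s) ds = (-8*pi/9 - 1/9) - (-1/9) = -8*pi/9.
Hence a_6 = (1/pi)·(-8*pi/9) = -8/9.

-8/9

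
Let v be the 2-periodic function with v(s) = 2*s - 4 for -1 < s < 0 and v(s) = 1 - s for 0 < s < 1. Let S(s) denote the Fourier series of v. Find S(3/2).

s = 3/2 differs from s = -1/2 by 1 full period(s), and the series is 2-periodic.
v is continuous at s = -1/2 with value -5, so the series converges to -5 there.

-5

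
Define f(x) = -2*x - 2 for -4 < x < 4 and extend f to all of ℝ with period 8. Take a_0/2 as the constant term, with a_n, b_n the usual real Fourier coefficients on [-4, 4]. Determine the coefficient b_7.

-16/(7*pi)

b_7 = 1/4 ∫_{-4}^{4} f(x) sin(7*pi*x/4) dx.
Integrating by parts (boundary term plus one more integral), an antiderivative of (-2*x - 2) sin(7*pi*x/4) is 8*x*cos(7*pi*x/4)/(7*pi) - 32*sin(7*pi*x/4)/(49*pi**2) + 8*cos(7*pi*x/4)/(7*pi); evaluating from -4 to 4: ∫_{-4}^{4} (-2*x - 2) sin(7*pi*x/4) dx = (-40/(7*pi)) - (24/(7*pi)) = -64/(7*pi).
Hence b_7 = (1/4)·(-64/(7*pi)) = -16/(7*pi).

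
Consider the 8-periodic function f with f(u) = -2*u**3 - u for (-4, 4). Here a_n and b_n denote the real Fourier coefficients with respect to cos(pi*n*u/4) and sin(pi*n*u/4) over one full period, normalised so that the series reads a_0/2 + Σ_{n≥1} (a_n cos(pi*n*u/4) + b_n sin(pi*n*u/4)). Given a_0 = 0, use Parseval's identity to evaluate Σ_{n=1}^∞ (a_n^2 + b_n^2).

Parseval: a_0^2/2 + Σ_{n≥1} (a_n^2+b_n^2) = 1/4 ∫_{-4}^{4} f(u)^2 du = 535648/105.
Subtract a_0^2/2 = 0: Σ (a_n^2+b_n^2) = 535648/105.

535648/105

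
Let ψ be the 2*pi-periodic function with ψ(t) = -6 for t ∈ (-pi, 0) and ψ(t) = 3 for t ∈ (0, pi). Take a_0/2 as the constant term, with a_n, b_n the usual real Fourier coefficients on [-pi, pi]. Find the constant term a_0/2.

a_0 = 1/pi ∫_{-pi}^{pi} ψ(t) dt = 1/pi · (-3*pi) = -3.
So the constant term a_0/2 = -3/2.

-3/2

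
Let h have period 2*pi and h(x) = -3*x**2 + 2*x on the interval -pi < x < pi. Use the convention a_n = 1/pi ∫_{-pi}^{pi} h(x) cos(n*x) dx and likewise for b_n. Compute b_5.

b_5 = 1/pi ∫_{-pi}^{pi} h(x) sin(5*x) dx.
Integrating by parts twice (tabular method), an antiderivative of (-3*x**2 + 2*x) sin(5*x) is 3*x**2*cos(5*x)/5 - 6*x*sin(5*x)/25 - 2*x*cos(5*x)/5 + 2*sin(5*x)/25 - 6*cos(5*x)/125; evaluating from -pi to pi: ∫_{-pi}^{pi} (-3*x**2 + 2*x) sin(5*x) dx = (-3*pi**2/5 + 6/125 + 2*pi/5) - (-3*pi**2/5 - 2*pi/5 + 6/125) = 4*pi/5.
Hence b_5 = (1/pi)·(4*pi/5) = 4/5.

4/5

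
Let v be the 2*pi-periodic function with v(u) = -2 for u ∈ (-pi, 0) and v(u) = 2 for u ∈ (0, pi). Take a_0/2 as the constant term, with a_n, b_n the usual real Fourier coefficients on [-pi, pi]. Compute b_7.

8/(7*pi)

b_7 = 1/pi ∫_{-pi}^{pi} v(u) sin(7*u) du.
v is odd and sin(7*u) is odd, so the integrand is even and b_7 = 2/pi ∫_0^{pi} v(u) sin(7*u) du.
Directly, an antiderivative of (2) sin(7*u) is -2*cos(7*u)/7; evaluating from 0 to pi: ∫_{0}^{pi} (2) sin(7*u) du = (2/7) - (-2/7) = 4/7.
Hence b_7 = (2/pi)·(4/7) = 8/(7*pi).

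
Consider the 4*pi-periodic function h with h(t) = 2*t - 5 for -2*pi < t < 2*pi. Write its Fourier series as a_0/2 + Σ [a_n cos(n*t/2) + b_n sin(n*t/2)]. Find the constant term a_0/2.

-5

a_0 = (1/(2*pi)) ∫_{-2*pi}^{2*pi} h(t) dt = (1/(2*pi)) · (-20*pi) = -10.
So the constant term a_0/2 = -5.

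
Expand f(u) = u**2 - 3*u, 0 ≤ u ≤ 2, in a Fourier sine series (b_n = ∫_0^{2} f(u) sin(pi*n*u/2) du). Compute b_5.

b_5 = ∫_0^{2} (u**2 - 3*u) sin(5*pi*u/2) du.
Integrating by parts twice (tabular method), an antiderivative of (u**2 - 3*u) sin(5*pi*u/2) is -2*u**2*cos(5*pi*u/2)/(5*pi) + 8*u*sin(5*pi*u/2)/(25*pi**2) + 6*u*cos(5*pi*u/2)/(5*pi) - 12*sin(5*pi*u/2)/(25*pi**2) + 16*cos(5*pi*u/2)/(125*pi**3); evaluating from 0 to 2: ∫_{0}^{2} (u**2 - 3*u) sin(5*pi*u/2) du = (4*(-25*pi**2 - 4)/(125*pi**3)) - (16/(125*pi**3)) = 4*(-25*pi**2 - 8)/(125*pi**3).
Hence b_5 = 4*(-25*pi**2 - 8)/(125*pi**3).

4*(-25*pi**2 - 8)/(125*pi**3)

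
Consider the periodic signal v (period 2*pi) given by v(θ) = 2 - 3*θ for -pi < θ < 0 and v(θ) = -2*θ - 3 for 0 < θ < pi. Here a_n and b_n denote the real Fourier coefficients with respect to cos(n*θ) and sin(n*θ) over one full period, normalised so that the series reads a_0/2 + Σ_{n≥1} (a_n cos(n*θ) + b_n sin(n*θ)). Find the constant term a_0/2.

-1/2 + pi/4

a_0 = 1/pi ∫_{-pi}^{pi} v(θ) dθ = 1/pi · (pi*(-2 + pi)/2) = -1 + pi/2.
So the constant term a_0/2 = -1/2 + pi/4.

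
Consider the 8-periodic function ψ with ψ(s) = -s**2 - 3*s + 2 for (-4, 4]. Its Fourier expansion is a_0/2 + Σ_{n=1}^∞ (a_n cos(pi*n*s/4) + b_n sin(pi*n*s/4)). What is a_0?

a_0 = 1/4 ∫_{-4}^{4} ψ(s) ds = 1/4 · (-80/3) = -20/3.

-20/3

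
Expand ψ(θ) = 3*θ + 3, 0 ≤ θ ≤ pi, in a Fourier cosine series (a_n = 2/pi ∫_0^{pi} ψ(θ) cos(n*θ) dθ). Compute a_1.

-12/pi

a_1 = 2/pi ∫_0^{pi} (3*θ + 3) cos(θ) dθ.
Integrating by parts (boundary term plus one more integral), an antiderivative of (3*θ + 3) cos(θ) is 3*θ*sin(θ) + 3*sin(θ) + 3*cos(θ); evaluating from 0 to pi: ∫_{0}^{pi} (3*θ + 3) cos(θ) dθ = (-3) - (3) = -6.
Hence a_1 = (2/pi)·(-6) = -12/pi.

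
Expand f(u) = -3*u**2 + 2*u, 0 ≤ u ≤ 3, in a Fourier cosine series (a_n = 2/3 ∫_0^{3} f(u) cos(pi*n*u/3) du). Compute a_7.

12/(7*pi**2)

a_7 = 2/3 ∫_0^{3} (-3*u**2 + 2*u) cos(7*pi*u/3) du.
Integrating by parts twice (tabular method), an antiderivative of (-3*u**2 + 2*u) cos(7*pi*u/3) is -9*u**2*sin(7*pi*u/3)/(7*pi) + 6*u*sin(7*pi*u/3)/(7*pi) - 54*u*cos(7*pi*u/3)/(49*pi**2) + 162*sin(7*pi*u/3)/(343*pi**3) + 18*cos(7*pi*u/3)/(49*pi**2); evaluating from 0 to 3: ∫_{0}^{3} (-3*u**2 + 2*u) cos(7*pi*u/3) du = (144/(49*pi**2)) - (18/(49*pi**2)) = 18/(7*pi**2).
Hence a_7 = (2/3)·(18/(7*pi**2)) = 12/(7*pi**2).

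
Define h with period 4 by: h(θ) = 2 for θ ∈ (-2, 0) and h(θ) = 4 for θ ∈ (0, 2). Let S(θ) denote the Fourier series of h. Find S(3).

2

θ = 3 differs from θ = -1 by 1 full period(s), and the series is 4-periodic.
h is continuous at θ = -1 with value 2, so the series converges to 2 there.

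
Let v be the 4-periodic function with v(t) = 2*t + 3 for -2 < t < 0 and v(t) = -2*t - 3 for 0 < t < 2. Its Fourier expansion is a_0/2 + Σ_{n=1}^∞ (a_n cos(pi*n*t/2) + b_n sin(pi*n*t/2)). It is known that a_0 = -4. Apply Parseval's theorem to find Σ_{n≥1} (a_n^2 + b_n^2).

Parseval: a_0^2/2 + Σ_{n≥1} (a_n^2+b_n^2) = 1/2 ∫_{-2}^{2} v(t)^2 dt = 86/3.
Subtract a_0^2/2 = 8: Σ (a_n^2+b_n^2) = 62/3.

62/3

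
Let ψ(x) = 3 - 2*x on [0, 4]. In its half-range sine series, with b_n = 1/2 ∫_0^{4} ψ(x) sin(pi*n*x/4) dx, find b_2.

8/pi

b_2 = 1/2 ∫_0^{4} (3 - 2*x) sin(pi*x/2) dx.
Integrating by parts (boundary term plus one more integral), an antiderivative of (3 - 2*x) sin(pi*x/2) is 4*x*cos(pi*x/2)/pi - 8*sin(pi*x/2)/pi**2 - 6*cos(pi*x/2)/pi; evaluating from 0 to 4: ∫_{0}^{4} (3 - 2*x) sin(pi*x/2) dx = (10/pi) - (-6/pi) = 16/pi.
Hence b_2 = (1/2)·(16/pi) = 8/pi.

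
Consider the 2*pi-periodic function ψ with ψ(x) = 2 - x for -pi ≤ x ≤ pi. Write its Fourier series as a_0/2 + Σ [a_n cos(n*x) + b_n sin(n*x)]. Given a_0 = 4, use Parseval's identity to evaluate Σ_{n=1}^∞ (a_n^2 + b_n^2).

Parseval: a_0^2/2 + Σ_{n≥1} (a_n^2+b_n^2) = 1/pi ∫_{-pi}^{pi} ψ(x)^2 dx = 2*pi**2/3 + 8.
Subtract a_0^2/2 = 8: Σ (a_n^2+b_n^2) = 2*pi**2/3.

2*pi**2/3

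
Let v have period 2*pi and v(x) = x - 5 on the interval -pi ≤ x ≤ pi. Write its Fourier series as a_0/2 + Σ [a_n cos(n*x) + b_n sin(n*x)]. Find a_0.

-10

a_0 = 1/pi ∫_{-pi}^{pi} v(x) dx = 1/pi · (-10*pi) = -10.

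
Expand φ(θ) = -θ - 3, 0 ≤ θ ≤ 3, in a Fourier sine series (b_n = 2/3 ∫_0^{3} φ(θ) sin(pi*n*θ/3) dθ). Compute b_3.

-6/pi

b_3 = 2/3 ∫_0^{3} (-θ - 3) sin(pi*θ) dθ.
Integrating by parts (boundary term plus one more integral), an antiderivative of (-θ - 3) sin(pi*θ) is θ*cos(pi*θ)/pi - sin(pi*θ)/pi**2 + 3*cos(pi*θ)/pi; evaluating from 0 to 3: ∫_{0}^{3} (-θ - 3) sin(pi*θ) dθ = (-6/pi) - (3/pi) = -9/pi.
Hence b_3 = (2/3)·(-9/pi) = -6/pi.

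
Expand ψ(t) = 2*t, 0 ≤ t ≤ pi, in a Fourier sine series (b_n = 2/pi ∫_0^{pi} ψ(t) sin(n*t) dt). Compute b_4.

b_4 = 2/pi ∫_0^{pi} (2*t) sin(4*t) dt.
Integrating by parts (boundary term plus one more integral), an antiderivative of (2*t) sin(4*t) is -t*cos(4*t)/2 + sin(4*t)/8; evaluating from 0 to pi: ∫_{0}^{pi} (2*t) sin(4*t) dt = (-pi/2) - (0) = -pi/2.
Hence b_4 = (2/pi)·(-pi/2) = -1.

-1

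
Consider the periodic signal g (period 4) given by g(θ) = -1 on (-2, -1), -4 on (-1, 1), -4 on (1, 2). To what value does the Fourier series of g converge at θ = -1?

-5/2

At θ = -1 the one-sided limits are g(-1^-) = -1 and g(-1^+) = -4.
By Dirichlet's theorem the series converges to their average, [(-1) + (-4)]/2 = -5/2.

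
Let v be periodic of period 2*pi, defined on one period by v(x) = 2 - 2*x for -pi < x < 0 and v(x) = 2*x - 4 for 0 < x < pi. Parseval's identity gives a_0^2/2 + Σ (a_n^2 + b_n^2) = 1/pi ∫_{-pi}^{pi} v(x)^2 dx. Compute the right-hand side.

1/pi ∫_{-pi}^{pi} v(x)^2 dx = 1/pi · (4*pi*(-3*pi + 15 + 2*pi**2)/3) = -4*pi + 20 + 8*pi**2/3.

-4*pi + 20 + 8*pi**2/3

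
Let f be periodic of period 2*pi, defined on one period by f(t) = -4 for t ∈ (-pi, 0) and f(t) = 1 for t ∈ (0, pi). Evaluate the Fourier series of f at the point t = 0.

-3/2

At t = 0 the one-sided limits are f(0^-) = -4 and f(0^+) = 1.
By Dirichlet's theorem the series converges to their average, [(-4) + (1)]/2 = -3/2.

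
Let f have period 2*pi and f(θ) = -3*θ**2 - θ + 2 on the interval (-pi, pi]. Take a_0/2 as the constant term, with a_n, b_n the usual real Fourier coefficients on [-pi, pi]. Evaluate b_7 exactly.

-2/7

b_7 = 1/pi ∫_{-pi}^{pi} f(θ) sin(7*θ) dθ.
Integrating by parts twice (tabular method), an antiderivative of (-3*θ**2 - θ + 2) sin(7*θ) is 3*θ**2*cos(7*θ)/7 - 6*θ*sin(7*θ)/49 + θ*cos(7*θ)/7 - sin(7*θ)/49 - 104*cos(7*θ)/343; evaluating from -pi to pi: ∫_{-pi}^{pi} (-3*θ**2 - θ + 2) sin(7*θ) dθ = (-3*pi**2/7 - pi/7 + 104/343) - (-3*pi**2/7 + 104/343 + pi/7) = -2*pi/7.
Hence b_7 = (1/pi)·(-2*pi/7) = -2/7.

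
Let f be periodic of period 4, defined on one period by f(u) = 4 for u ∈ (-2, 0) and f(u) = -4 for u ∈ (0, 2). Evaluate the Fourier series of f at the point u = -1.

f is continuous at u = -1 with value 4, so the series converges to 4 there.

4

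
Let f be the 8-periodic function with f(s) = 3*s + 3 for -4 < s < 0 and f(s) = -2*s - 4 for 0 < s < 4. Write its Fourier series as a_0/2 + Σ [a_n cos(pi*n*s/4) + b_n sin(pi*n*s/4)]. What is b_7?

-10/(7*pi)

b_7 = 1/4 ∫_{-4}^{4} f(s) sin(7*pi*s/4) ds.
Split the integral at the breakpoints.
Integrating by parts (boundary term plus one more integral), an antiderivative of (3*s + 3) sin(7*pi*s/4) is -12*s*cos(7*pi*s/4)/(7*pi) + 48*sin(7*pi*s/4)/(49*pi**2) - 12*cos(7*pi*s/4)/(7*pi); evaluating from -4 to 0: ∫_{-4}^{0} (3*s + 3) sin(7*pi*s/4) ds = (-12/(7*pi)) - (-36/(7*pi)) = 24/(7*pi).
Integrating by parts (boundary term plus one more integral), an antiderivative of (-2*s - 4) sin(7*pi*s/4) is 8*s*cos(7*pi*s/4)/(7*pi) - 32*sin(7*pi*s/4)/(49*pi**2) + 16*cos(7*pi*s/4)/(7*pi); evaluating from 0 to 4: ∫_{0}^{4} (-2*s - 4) sin(7*pi*s/4) ds = (-48/(7*pi)) - (16/(7*pi)) = -64/(7*pi).
Summing the pieces and multiplying by (1/4) gives b_7 = -10/(7*pi).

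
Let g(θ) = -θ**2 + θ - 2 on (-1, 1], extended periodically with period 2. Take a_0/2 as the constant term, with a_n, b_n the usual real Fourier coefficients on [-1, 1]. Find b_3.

b_3 = ∫_{-1}^{1} g(θ) sin(3*pi*θ) dθ.
Integrating by parts twice (tabular method), an antiderivative of (-θ**2 + θ - 2) sin(3*pi*θ) is θ**2*cos(3*pi*θ)/(3*pi) - 2*θ*sin(3*pi*θ)/(9*pi**2) - θ*cos(3*pi*θ)/(3*pi) + sin(3*pi*θ)/(9*pi**2) - 2*cos(3*pi*θ)/(27*pi**3) + 2*cos(3*pi*θ)/(3*pi); evaluating from -1 to 1: ∫_{-1}^{1} (-θ**2 + θ - 2) sin(3*pi*θ) dθ = (2*(1 - 9*pi**2)/(27*pi**3)) - (2*(1 - 18*pi**2)/(27*pi**3)) = 2/(3*pi).
Hence b_3 = 2/(3*pi).

2/(3*pi)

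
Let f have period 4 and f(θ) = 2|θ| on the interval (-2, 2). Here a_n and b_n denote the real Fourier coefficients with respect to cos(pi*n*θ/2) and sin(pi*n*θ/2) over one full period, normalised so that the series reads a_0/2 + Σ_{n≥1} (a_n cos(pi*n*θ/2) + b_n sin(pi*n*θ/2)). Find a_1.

a_1 = 1/2 ∫_{-2}^{2} f(θ) cos(pi*θ/2) dθ.
f is even and cos(pi*θ/2) is even, so the integrand is even and a_1 = ∫_0^{2} f(θ) cos(pi*θ/2) dθ.
Integrating by parts (boundary term plus one more integral), an antiderivative of (2*θ) cos(pi*θ/2) is 4*θ*sin(pi*θ/2)/pi + 8*cos(pi*θ/2)/pi**2; evaluating from 0 to 2: ∫_{0}^{2} (2*θ) cos(pi*θ/2) dθ = (-8/pi**2) - (8/pi**2) = -16/pi**2.
Hence a_1 = -16/pi**2.

-16/pi**2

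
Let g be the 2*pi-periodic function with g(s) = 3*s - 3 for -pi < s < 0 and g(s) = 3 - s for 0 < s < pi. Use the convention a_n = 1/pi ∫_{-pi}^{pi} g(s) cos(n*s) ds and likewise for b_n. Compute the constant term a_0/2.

a_0 = 1/pi ∫_{-pi}^{pi} g(s) ds = 1/pi · (-2*pi**2) = -2*pi.
So the constant term a_0/2 = -pi.

-pi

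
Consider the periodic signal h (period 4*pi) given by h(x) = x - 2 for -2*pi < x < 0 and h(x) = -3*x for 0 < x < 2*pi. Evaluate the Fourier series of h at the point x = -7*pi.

x = -7*pi differs from x = pi by -2 full period(s), and the series is 4*pi-periodic.
h is continuous at x = pi with value -3*pi, so the series converges to -3*pi there.

-3*pi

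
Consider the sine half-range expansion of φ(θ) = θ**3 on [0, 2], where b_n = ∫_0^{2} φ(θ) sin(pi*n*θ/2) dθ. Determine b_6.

4*(1 - 6*pi**2)/(9*pi**3)

b_6 = ∫_0^{2} (θ**3) sin(3*pi*θ) dθ.
Integrating by parts three times (tabular method), an antiderivative of (θ**3) sin(3*pi*θ) is -θ**3*cos(3*pi*θ)/(3*pi) + θ**2*sin(3*pi*θ)/(3*pi**2) + 2*θ*cos(3*pi*θ)/(9*pi**3) - 2*sin(3*pi*θ)/(27*pi**4); evaluating from 0 to 2: ∫_{0}^{2} (θ**3) sin(3*pi*θ) dθ = (4*(1 - 6*pi**2)/(9*pi**3)) - (0) = 4*(1 - 6*pi**2)/(9*pi**3).
Hence b_6 = 4*(1 - 6*pi**2)/(9*pi**3).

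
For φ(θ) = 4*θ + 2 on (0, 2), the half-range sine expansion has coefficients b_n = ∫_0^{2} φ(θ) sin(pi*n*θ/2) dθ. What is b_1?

24/pi

b_1 = ∫_0^{2} (4*θ + 2) sin(pi*θ/2) dθ.
Integrating by parts (boundary term plus one more integral), an antiderivative of (4*θ + 2) sin(pi*θ/2) is -8*θ*cos(pi*θ/2)/pi + 16*sin(pi*θ/2)/pi**2 - 4*cos(pi*θ/2)/pi; evaluating from 0 to 2: ∫_{0}^{2} (4*θ + 2) sin(pi*θ/2) dθ = (20/pi) - (-4/pi) = 24/pi.
Hence b_1 = 24/pi.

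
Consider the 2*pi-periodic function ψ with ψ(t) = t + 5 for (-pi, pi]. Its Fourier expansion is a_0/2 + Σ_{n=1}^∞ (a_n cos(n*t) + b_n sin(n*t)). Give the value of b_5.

b_5 = 1/pi ∫_{-pi}^{pi} ψ(t) sin(5*t) dt.
Integrating by parts (boundary term plus one more integral), an antiderivative of (t + 5) sin(5*t) is -t*cos(5*t)/5 + sin(5*t)/25 - cos(5*t); evaluating from -pi to pi: ∫_{-pi}^{pi} (t + 5) sin(5*t) dt = (pi/5 + 1) - (1 - pi/5) = 2*pi/5.
Hence b_5 = (1/pi)·(2*pi/5) = 2/5.

2/5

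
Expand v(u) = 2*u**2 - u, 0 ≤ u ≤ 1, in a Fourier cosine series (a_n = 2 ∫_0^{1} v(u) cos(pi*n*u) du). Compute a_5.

a_5 = 2 ∫_0^{1} (2*u**2 - u) cos(5*pi*u) du.
Integrating by parts twice (tabular method), an antiderivative of (2*u**2 - u) cos(5*pi*u) is 2*u**2*sin(5*pi*u)/(5*pi) - u*sin(5*pi*u)/(5*pi) + 4*u*cos(5*pi*u)/(25*pi**2) - 4*sin(5*pi*u)/(125*pi**3) - cos(5*pi*u)/(25*pi**2); evaluating from 0 to 1: ∫_{0}^{1} (2*u**2 - u) cos(5*pi*u) du = (-3/(25*pi**2)) - (-1/(25*pi**2)) = -2/(25*pi**2).
Hence a_5 = 2·(-2/(25*pi**2)) = -4/(25*pi**2).

-4/(25*pi**2)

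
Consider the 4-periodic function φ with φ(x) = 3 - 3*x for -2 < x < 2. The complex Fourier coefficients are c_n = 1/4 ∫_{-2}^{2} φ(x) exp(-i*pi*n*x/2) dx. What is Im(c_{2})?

Since φ is real-valued, Im(c_{2}) = -1/4 ∫_{-2}^{2} φ(x) sin(pi*x) dx = -b_{2}/2.
Integrating by parts (boundary term plus one more integral), an antiderivative of (3 - 3*x) sin(pi*x) is 3*x*cos(pi*x)/pi - 3*sin(pi*x)/pi**2 - 3*cos(pi*x)/pi; evaluating from -2 to 2: ∫_{-2}^{2} (3 - 3*x) sin(pi*x) dx = (3/pi) - (-9/pi) = 12/pi.
Hence Im(c_{2}) = (-1/4)·(12/pi) = -3/pi.

-3/pi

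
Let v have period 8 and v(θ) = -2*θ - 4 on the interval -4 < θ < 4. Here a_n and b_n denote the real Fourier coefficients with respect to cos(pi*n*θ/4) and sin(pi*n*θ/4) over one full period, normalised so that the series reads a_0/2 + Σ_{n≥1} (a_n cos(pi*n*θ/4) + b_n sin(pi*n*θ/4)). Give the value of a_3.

0

a_3 = 1/4 ∫_{-4}^{4} v(θ) cos(3*pi*θ/4) dθ.
Integrating by parts (boundary term plus one more integral), an antiderivative of (-2*θ - 4) cos(3*pi*θ/4) is -8*θ*sin(3*pi*θ/4)/(3*pi) - 16*sin(3*pi*θ/4)/(3*pi) - 32*cos(3*pi*θ/4)/(9*pi**2); evaluating from -4 to 4: ∫_{-4}^{4} (-2*θ - 4) cos(3*pi*θ/4) dθ = (32/(9*pi**2)) - (32/(9*pi**2)) = 0.
Hence a_3 = (1/4)·(0) = 0.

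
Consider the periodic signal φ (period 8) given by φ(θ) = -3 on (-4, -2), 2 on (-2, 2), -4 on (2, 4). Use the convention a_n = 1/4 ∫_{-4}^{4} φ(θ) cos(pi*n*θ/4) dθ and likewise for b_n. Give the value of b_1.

b_1 = 1/4 ∫_{-4}^{4} φ(θ) sin(pi*θ/4) dθ.
Split the integral at the breakpoints.
Directly, an antiderivative of (-3) sin(pi*θ/4) is 12*cos(pi*θ/4)/pi; evaluating from -4 to -2: ∫_{-4}^{-2} (-3) sin(pi*θ/4) dθ = (0) - (-12/pi) = 12/pi.
Directly, an antiderivative of (2) sin(pi*θ/4) is -8*cos(pi*θ/4)/pi; evaluating from -2 to 2: ∫_{-2}^{2} (2) sin(pi*θ/4) dθ = (0) - (0) = 0.
Directly, an antiderivative of (-4) sin(pi*θ/4) is 16*cos(pi*θ/4)/pi; evaluating from 2 to 4: ∫_{2}^{4} (-4) sin(pi*θ/4) dθ = (-16/pi) - (0) = -16/pi.
Summing the pieces and multiplying by (1/4) gives b_1 = -1/pi.

-1/pi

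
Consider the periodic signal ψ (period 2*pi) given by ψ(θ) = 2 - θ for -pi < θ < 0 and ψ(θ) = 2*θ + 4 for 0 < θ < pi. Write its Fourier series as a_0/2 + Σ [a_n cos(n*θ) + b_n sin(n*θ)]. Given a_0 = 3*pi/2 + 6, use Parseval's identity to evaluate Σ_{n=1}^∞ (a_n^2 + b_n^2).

Parseval: a_0^2/2 + Σ_{n≥1} (a_n^2+b_n^2) = 1/pi ∫_{-pi}^{pi} ψ(θ)^2 dθ = 5*pi**2/3 + 20 + 10*pi.
Subtract a_0^2/2 = 9*(pi + 4)**2/8: Σ (a_n^2+b_n^2) = 2 + pi + 13*pi**2/24.

2 + pi + 13*pi**2/24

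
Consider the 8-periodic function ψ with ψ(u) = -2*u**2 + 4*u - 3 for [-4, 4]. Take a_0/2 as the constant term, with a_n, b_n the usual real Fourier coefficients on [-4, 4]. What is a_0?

a_0 = 1/4 ∫_{-4}^{4} ψ(u) du = 1/4 · (-328/3) = -82/3.

-82/3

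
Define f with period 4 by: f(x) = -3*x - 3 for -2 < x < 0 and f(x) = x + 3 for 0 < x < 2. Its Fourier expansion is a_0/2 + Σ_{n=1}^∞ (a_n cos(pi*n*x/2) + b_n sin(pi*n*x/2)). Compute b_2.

2/pi

b_2 = 1/2 ∫_{-2}^{2} f(x) sin(pi*x) dx.
Split the integral at the breakpoints.
Integrating by parts (boundary term plus one more integral), an antiderivative of (-3*x - 3) sin(pi*x) is 3*x*cos(pi*x)/pi - 3*sin(pi*x)/pi**2 + 3*cos(pi*x)/pi; evaluating from -2 to 0: ∫_{-2}^{0} (-3*x - 3) sin(pi*x) dx = (3/pi) - (-3/pi) = 6/pi.
Integrating by parts (boundary term plus one more integral), an antiderivative of (x + 3) sin(pi*x) is -x*cos(pi*x)/pi + sin(pi*x)/pi**2 - 3*cos(pi*x)/pi; evaluating from 0 to 2: ∫_{0}^{2} (x + 3) sin(pi*x) dx = (-5/pi) - (-3/pi) = -2/pi.
Summing the pieces and multiplying by (1/2) gives b_2 = 2/pi.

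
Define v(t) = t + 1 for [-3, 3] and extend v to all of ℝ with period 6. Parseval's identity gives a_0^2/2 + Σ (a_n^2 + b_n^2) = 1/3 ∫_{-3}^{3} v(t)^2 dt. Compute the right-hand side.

1/3 ∫_{-3}^{3} v(t)^2 dt = 1/3 · (24) = 8.

8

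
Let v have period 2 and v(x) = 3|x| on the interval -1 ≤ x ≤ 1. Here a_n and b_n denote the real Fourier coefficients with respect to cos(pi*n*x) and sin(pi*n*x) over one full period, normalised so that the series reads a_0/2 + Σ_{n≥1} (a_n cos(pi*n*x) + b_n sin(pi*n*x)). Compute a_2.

a_2 = ∫_{-1}^{1} v(x) cos(2*pi*x) dx.
v is even and cos(2*pi*x) is even, so the integrand is even and a_2 = 2 ∫_0^{1} v(x) cos(2*pi*x) dx.
Integrating by parts (boundary term plus one more integral), an antiderivative of (3*x) cos(2*pi*x) is 3*x*sin(2*pi*x)/(2*pi) + 3*cos(2*pi*x)/(4*pi**2); evaluating from 0 to 1: ∫_{0}^{1} (3*x) cos(2*pi*x) dx = (3/(4*pi**2)) - (3/(4*pi**2)) = 0.
Hence a_2 = 2·(0) = 0.

0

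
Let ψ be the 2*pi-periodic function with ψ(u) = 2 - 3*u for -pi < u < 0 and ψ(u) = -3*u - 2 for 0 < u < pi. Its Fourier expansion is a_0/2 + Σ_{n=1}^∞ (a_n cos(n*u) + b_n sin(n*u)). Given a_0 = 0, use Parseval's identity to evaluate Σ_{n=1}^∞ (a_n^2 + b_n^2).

Parseval: a_0^2/2 + Σ_{n≥1} (a_n^2+b_n^2) = 1/pi ∫_{-pi}^{pi} ψ(u)^2 du = 8 + 12*pi + 6*pi**2.
Subtract a_0^2/2 = 0: Σ (a_n^2+b_n^2) = 8 + 12*pi + 6*pi**2.

8 + 12*pi + 6*pi**2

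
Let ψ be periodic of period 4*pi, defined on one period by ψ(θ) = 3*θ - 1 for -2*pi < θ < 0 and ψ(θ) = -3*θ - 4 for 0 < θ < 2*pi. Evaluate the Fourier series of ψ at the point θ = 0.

-5/2

At θ = 0 the one-sided limits are ψ(0^-) = -1 and ψ(0^+) = -4.
By Dirichlet's theorem the series converges to their average, [(-1) + (-4)]/2 = -5/2.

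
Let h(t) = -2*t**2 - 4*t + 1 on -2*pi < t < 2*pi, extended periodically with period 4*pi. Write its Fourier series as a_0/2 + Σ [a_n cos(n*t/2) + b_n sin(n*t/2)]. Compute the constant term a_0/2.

1 - 8*pi**2/3

a_0 = (1/(2*pi)) ∫_{-2*pi}^{2*pi} h(t) dt = (1/(2*pi)) · (-32*pi**3/3 + 4*pi) = 2 - 16*pi**2/3.
So the constant term a_0/2 = 1 - 8*pi**2/3.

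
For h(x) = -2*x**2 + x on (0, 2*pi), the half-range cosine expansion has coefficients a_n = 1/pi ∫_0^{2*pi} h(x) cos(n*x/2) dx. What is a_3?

a_3 = 1/pi ∫_0^{2*pi} (-2*x**2 + x) cos(3*x/2) dx.
Integrating by parts twice (tabular method), an antiderivative of (-2*x**2 + x) cos(3*x/2) is -4*x**2*sin(3*x/2)/3 + 2*x*sin(3*x/2)/3 - 16*x*cos(3*x/2)/9 + 32*sin(3*x/2)/27 + 4*cos(3*x/2)/9; evaluating from 0 to 2*pi: ∫_{0}^{2*pi} (-2*x**2 + x) cos(3*x/2) dx = (-4/9 + 32*pi/9) - (4/9) = -8/9 + 32*pi/9.
Hence a_3 = (1/pi)·(-8/9 + 32*pi/9) = 8*(-1 + 4*pi)/(9*pi).

8*(-1 + 4*pi)/(9*pi)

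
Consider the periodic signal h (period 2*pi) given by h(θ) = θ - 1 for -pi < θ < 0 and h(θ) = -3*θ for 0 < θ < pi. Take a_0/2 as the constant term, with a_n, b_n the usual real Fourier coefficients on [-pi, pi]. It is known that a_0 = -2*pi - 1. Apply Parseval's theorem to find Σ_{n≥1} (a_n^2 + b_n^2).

Parseval: a_0^2/2 + Σ_{n≥1} (a_n^2+b_n^2) = 1/pi ∫_{-pi}^{pi} h(θ)^2 dθ = 1 + pi + 10*pi**2/3.
Subtract a_0^2/2 = (1 + 2*pi)**2/2: Σ (a_n^2+b_n^2) = -pi + 1/2 + 4*pi**2/3.

-pi + 1/2 + 4*pi**2/3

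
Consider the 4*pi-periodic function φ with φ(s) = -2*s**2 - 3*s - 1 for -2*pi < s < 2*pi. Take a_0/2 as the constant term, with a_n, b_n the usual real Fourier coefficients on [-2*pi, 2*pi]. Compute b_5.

-12/5

b_5 = (1/(2*pi)) ∫_{-2*pi}^{2*pi} φ(s) sin(5*s/2) ds.
Integrating by parts twice (tabular method), an antiderivative of (-2*s**2 - 3*s - 1) sin(5*s/2) is 4*s**2*cos(5*s/2)/5 - 16*s*sin(5*s/2)/25 + 6*s*cos(5*s/2)/5 - 12*sin(5*s/2)/25 + 18*cos(5*s/2)/125; evaluating from -2*pi to 2*pi: ∫_{-2*pi}^{2*pi} (-2*s**2 - 3*s - 1) sin(5*s/2) ds = (-16*pi**2/5 - 12*pi/5 - 18/125) - (-16*pi**2/5 - 18/125 + 12*pi/5) = -24*pi/5.
Hence b_5 = (1/(2*pi))·(-24*pi/5) = -12/5.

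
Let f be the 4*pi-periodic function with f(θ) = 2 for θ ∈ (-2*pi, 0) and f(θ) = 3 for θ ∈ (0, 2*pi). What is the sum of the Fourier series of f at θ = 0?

At θ = 0 the one-sided limits are f(0^-) = 2 and f(0^+) = 3.
By Dirichlet's theorem the series converges to their average, [(2) + (3)]/2 = 5/2.

5/2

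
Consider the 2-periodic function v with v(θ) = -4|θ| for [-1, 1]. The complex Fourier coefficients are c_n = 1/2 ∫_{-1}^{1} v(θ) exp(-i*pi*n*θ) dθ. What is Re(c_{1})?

8/pi**2

Since v is real-valued, Re(c_{1}) = 1/2 ∫_{-1}^{1} v(θ) cos(pi*θ) dθ = a_{1}/2.
v is even and cos(pi*θ) is even, so the integrand is even: ∫_{-1}^{1} v(θ) cos(pi*θ) dθ = 2∫_0^{1} v(θ) cos(pi*θ) dθ.
Integrating by parts (boundary term plus one more integral), an antiderivative of (-4*θ) cos(pi*θ) is -4*θ*sin(pi*θ)/pi - 4*cos(pi*θ)/pi**2; evaluating from 0 to 1: ∫_{0}^{1} (-4*θ) cos(pi*θ) dθ = (4/pi**2) - (-4/pi**2) = 8/pi**2.
So ∫_{-1}^{1} v(θ) cos(pi*θ) dθ = 16/pi**2.
Hence Re(c_{1}) = (1/2)·(16/pi**2) = 8/pi**2.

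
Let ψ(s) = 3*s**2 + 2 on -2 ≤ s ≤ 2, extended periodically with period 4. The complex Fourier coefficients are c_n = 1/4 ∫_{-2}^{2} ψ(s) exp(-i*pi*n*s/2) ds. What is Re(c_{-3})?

Since ψ is real-valued, Re(c_{-3}) = 1/4 ∫_{-2}^{2} ψ(s) cos(-3*pi*s/2) ds = a_{3}/2.
ψ is even and cos(-3*pi*s/2) is even, so the integrand is even: ∫_{-2}^{2} ψ(s) cos(-3*pi*s/2) ds = 2∫_0^{2} ψ(s) cos(-3*pi*s/2) ds.
Integrating by parts twice (tabular method), an antiderivative of (3*s**2 + 2) cos(-3*pi*s/2) is 2*s**2*sin(3*pi*s/2)/pi + 8*s*cos(3*pi*s/2)/(3*pi**2) - 16*sin(3*pi*s/2)/(9*pi**3) + 4*sin(3*pi*s/2)/(3*pi); evaluating from 0 to 2: ∫_{0}^{2} (3*s**2 + 2) cos(-3*pi*s/2) ds = (-16/(3*pi**2)) - (0) = -16/(3*pi**2).
So ∫_{-2}^{2} ψ(s) cos(-3*pi*s/2) ds = -32/(3*pi**2).
Hence Re(c_{-3}) = (1/4)·(-32/(3*pi**2)) = -8/(3*pi**2).

-8/(3*pi**2)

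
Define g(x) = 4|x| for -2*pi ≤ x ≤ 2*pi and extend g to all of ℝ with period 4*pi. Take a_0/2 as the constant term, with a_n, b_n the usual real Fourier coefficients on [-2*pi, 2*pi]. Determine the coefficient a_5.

-32/(25*pi)

a_5 = (1/(2*pi)) ∫_{-2*pi}^{2*pi} g(x) cos(5*x/2) dx.
g is even and cos(5*x/2) is even, so the integrand is even and a_5 = 1/pi ∫_0^{2*pi} g(x) cos(5*x/2) dx.
Integrating by parts (boundary term plus one more integral), an antiderivative of (4*x) cos(5*x/2) is 8*x*sin(5*x/2)/5 + 16*cos(5*x/2)/25; evaluating from 0 to 2*pi: ∫_{0}^{2*pi} (4*x) cos(5*x/2) dx = (-16/25) - (16/25) = -32/25.
Hence a_5 = (1/pi)·(-32/25) = -32/(25*pi).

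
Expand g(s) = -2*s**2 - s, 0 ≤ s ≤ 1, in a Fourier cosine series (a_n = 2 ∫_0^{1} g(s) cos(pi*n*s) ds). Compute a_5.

12/(25*pi**2)

a_5 = 2 ∫_0^{1} (-2*s**2 - s) cos(5*pi*s) ds.
Integrating by parts twice (tabular method), an antiderivative of (-2*s**2 - s) cos(5*pi*s) is -2*s**2*sin(5*pi*s)/(5*pi) - s*sin(5*pi*s)/(5*pi) - 4*s*cos(5*pi*s)/(25*pi**2) + 4*sin(5*pi*s)/(125*pi**3) - cos(5*pi*s)/(25*pi**2); evaluating from 0 to 1: ∫_{0}^{1} (-2*s**2 - s) cos(5*pi*s) ds = (1/(5*pi**2)) - (-1/(25*pi**2)) = 6/(25*pi**2).
Hence a_5 = 2·(6/(25*pi**2)) = 12/(25*pi**2).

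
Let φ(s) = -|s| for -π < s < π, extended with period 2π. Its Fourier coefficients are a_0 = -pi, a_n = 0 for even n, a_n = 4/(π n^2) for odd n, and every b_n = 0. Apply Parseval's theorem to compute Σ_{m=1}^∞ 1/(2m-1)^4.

Parseval: a_0^2/2 + Σ a_n^2 = (1/π) ∫_{-π}^{π} φ(s)^2 ds = 2*pi**2/3.
Subtract a_0^2/2 = pi**2/2: Σ a_n^2 = pi**2/6.
Only odd n contribute, with a_n^2 = 16/(π^2 n^4), so Σ_{m≥1} 1/(2m-1)^4 = π^2·(pi**2/6)/16 = pi**4/96.

pi**4/96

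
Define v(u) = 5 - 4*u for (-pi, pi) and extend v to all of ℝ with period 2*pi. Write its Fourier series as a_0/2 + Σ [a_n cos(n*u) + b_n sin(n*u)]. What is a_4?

a_4 = 1/pi ∫_{-pi}^{pi} v(u) cos(4*u) du.
Integrating by parts (boundary term plus one more integral), an antiderivative of (5 - 4*u) cos(4*u) is -u*sin(4*u) + 5*sin(4*u)/4 - cos(4*u)/4; evaluating from -pi to pi: ∫_{-pi}^{pi} (5 - 4*u) cos(4*u) du = (-1/4) - (-1/4) = 0.
Hence a_4 = (1/pi)·(0) = 0.

0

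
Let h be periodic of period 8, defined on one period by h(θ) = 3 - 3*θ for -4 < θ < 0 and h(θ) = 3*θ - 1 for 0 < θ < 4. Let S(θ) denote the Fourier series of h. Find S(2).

5

h is continuous at θ = 2 with value 5, so the series converges to 5 there.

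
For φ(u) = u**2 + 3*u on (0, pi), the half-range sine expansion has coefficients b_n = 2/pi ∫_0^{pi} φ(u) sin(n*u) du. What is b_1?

b_1 = 2/pi ∫_0^{pi} (u**2 + 3*u) sin(u) du.
Integrating by parts twice (tabular method), an antiderivative of (u**2 + 3*u) sin(u) is -u**2*cos(u) + 2*u*sin(u) - 3*u*cos(u) + 3*sin(u) + 2*cos(u); evaluating from 0 to pi: ∫_{0}^{pi} (u**2 + 3*u) sin(u) du = (-2 + 3*pi + pi**2) - (2) = -4 + 3*pi + pi**2.
Hence b_1 = (2/pi)·(-4 + 3*pi + pi**2) = -8/pi + 6 + 2*pi.

-8/pi + 6 + 2*pi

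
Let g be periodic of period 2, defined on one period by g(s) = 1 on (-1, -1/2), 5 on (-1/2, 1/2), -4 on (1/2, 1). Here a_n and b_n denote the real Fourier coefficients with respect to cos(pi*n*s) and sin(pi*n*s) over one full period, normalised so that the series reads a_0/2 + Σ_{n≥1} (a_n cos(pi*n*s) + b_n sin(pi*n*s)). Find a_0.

a_0 = ∫_{-1}^{1} g(s) ds = 7/2.

7/2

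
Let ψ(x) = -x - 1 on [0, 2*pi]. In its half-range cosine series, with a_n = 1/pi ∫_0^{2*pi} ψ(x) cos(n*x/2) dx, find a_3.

8/(9*pi)

a_3 = 1/pi ∫_0^{2*pi} (-x - 1) cos(3*x/2) dx.
Integrating by parts (boundary term plus one more integral), an antiderivative of (-x - 1) cos(3*x/2) is -2*x*sin(3*x/2)/3 - 2*sin(3*x/2)/3 - 4*cos(3*x/2)/9; evaluating from 0 to 2*pi: ∫_{0}^{2*pi} (-x - 1) cos(3*x/2) dx = (4/9) - (-4/9) = 8/9.
Hence a_3 = (1/pi)·(8/9) = 8/(9*pi).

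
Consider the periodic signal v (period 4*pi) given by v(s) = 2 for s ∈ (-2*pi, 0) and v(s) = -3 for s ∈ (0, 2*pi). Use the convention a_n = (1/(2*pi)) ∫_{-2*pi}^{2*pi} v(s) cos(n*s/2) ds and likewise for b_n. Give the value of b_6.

0

b_6 = (1/(2*pi)) ∫_{-2*pi}^{2*pi} v(s) sin(3*s) ds.
Split the integral at the breakpoints.
Directly, an antiderivative of (2) sin(3*s) is -2*cos(3*s)/3; evaluating from -2*pi to 0: ∫_{-2*pi}^{0} (2) sin(3*s) ds = (-2/3) - (-2/3) = 0.
Directly, an antiderivative of (-3) sin(3*s) is cos(3*s); evaluating from 0 to 2*pi: ∫_{0}^{2*pi} (-3) sin(3*s) ds = (1) - (1) = 0.
Summing the pieces and multiplying by (1/(2*pi)) gives b_6 = 0.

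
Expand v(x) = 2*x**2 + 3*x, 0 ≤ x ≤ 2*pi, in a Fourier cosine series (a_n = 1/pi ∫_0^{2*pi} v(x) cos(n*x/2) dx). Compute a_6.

a_6 = 1/pi ∫_0^{2*pi} (2*x**2 + 3*x) cos(3*x) dx.
Integrating by parts twice (tabular method), an antiderivative of (2*x**2 + 3*x) cos(3*x) is 2*x**2*sin(3*x)/3 + x*sin(3*x) + 4*x*cos(3*x)/9 - 4*sin(3*x)/27 + cos(3*x)/3; evaluating from 0 to 2*pi: ∫_{0}^{2*pi} (2*x**2 + 3*x) cos(3*x) dx = (1/3 + 8*pi/9) - (1/3) = 8*pi/9.
Hence a_6 = (1/pi)·(8*pi/9) = 8/9.

8/9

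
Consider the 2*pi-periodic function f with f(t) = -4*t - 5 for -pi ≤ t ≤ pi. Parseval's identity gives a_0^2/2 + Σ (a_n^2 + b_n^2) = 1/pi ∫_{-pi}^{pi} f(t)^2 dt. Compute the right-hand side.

50 + 32*pi**2/3

1/pi ∫_{-pi}^{pi} f(t)^2 dt = 1/pi · (50*pi + 32*pi**3/3) = 50 + 32*pi**2/3.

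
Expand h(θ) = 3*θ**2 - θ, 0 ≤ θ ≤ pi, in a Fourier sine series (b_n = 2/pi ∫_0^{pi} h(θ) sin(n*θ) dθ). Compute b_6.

b_6 = 2/pi ∫_0^{pi} (3*θ**2 - θ) sin(6*θ) dθ.
Integrating by parts twice (tabular method), an antiderivative of (3*θ**2 - θ) sin(6*θ) is -θ**2*cos(6*θ)/2 + θ*sin(6*θ)/6 + θ*cos(6*θ)/6 - sin(6*θ)/36 + cos(6*θ)/36; evaluating from 0 to pi: ∫_{0}^{pi} (3*θ**2 - θ) sin(6*θ) dθ = (-pi**2/2 + 1/36 + pi/6) - (1/36) = pi*(1 - 3*pi)/6.
Hence b_6 = (2/pi)·(pi*(1 - 3*pi)/6) = 1/3 - pi.

1/3 - pi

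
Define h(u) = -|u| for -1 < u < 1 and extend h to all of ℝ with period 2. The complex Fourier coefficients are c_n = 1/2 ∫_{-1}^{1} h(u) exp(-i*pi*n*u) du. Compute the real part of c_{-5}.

2/(25*pi**2)

Since h is real-valued, Re(c_{-5}) = 1/2 ∫_{-1}^{1} h(u) cos(-5*pi*u) du = a_{5}/2.
h is even and cos(-5*pi*u) is even, so the integrand is even: ∫_{-1}^{1} h(u) cos(-5*pi*u) du = 2∫_0^{1} h(u) cos(-5*pi*u) du.
Integrating by parts (boundary term plus one more integral), an antiderivative of (-u) cos(-5*pi*u) is -u*sin(5*pi*u)/(5*pi) - cos(5*pi*u)/(25*pi**2); evaluating from 0 to 1: ∫_{0}^{1} (-u) cos(-5*pi*u) du = (1/(25*pi**2)) - (-1/(25*pi**2)) = 2/(25*pi**2).
So ∫_{-1}^{1} h(u) cos(-5*pi*u) du = 4/(25*pi**2).
Hence Re(c_{-5}) = (1/2)·(4/(25*pi**2)) = 2/(25*pi**2).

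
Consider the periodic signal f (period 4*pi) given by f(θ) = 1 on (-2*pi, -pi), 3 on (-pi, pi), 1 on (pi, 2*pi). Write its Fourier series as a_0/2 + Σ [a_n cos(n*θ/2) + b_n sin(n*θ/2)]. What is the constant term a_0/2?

a_0 = (1/(2*pi)) ∫_{-2*pi}^{2*pi} f(θ) dθ = (1/(2*pi)) · (8*pi) = 4.
So the constant term a_0/2 = 2.

2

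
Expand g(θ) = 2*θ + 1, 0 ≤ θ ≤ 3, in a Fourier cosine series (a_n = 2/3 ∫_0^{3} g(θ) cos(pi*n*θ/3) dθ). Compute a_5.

a_5 = 2/3 ∫_0^{3} (2*θ + 1) cos(5*pi*θ/3) dθ.
Integrating by parts (boundary term plus one more integral), an antiderivative of (2*θ + 1) cos(5*pi*θ/3) is 6*θ*sin(5*pi*θ/3)/(5*pi) + 3*sin(5*pi*θ/3)/(5*pi) + 18*cos(5*pi*θ/3)/(25*pi**2); evaluating from 0 to 3: ∫_{0}^{3} (2*θ + 1) cos(5*pi*θ/3) dθ = (-18/(25*pi**2)) - (18/(25*pi**2)) = -36/(25*pi**2).
Hence a_5 = (2/3)·(-36/(25*pi**2)) = -24/(25*pi**2).

-24/(25*pi**2)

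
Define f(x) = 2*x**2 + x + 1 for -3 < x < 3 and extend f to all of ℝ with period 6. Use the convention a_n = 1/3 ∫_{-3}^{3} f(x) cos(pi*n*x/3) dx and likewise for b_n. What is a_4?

9/(2*pi**2)

a_4 = 1/3 ∫_{-3}^{3} f(x) cos(4*pi*x/3) dx.
Integrating by parts twice (tabular method), an antiderivative of (2*x**2 + x + 1) cos(4*pi*x/3) is 3*x**2*sin(4*pi*x/3)/(2*pi) + 3*x*sin(4*pi*x/3)/(4*pi) + 9*x*cos(4*pi*x/3)/(4*pi**2) - 27*sin(4*pi*x/3)/(16*pi**3) + 3*sin(4*pi*x/3)/(4*pi) + 9*cos(4*pi*x/3)/(16*pi**2); evaluating from -3 to 3: ∫_{-3}^{3} (2*x**2 + x + 1) cos(4*pi*x/3) dx = (117/(16*pi**2)) - (-99/(16*pi**2)) = 27/(2*pi**2).
Hence a_4 = (1/3)·(27/(2*pi**2)) = 9/(2*pi**2).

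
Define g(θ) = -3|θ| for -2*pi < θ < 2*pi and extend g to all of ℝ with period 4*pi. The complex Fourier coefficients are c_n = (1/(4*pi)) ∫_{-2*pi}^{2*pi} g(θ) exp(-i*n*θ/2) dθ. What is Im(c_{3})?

0

Since g is real-valued, Im(c_{3}) = -(1/(4*pi)) ∫_{-2*pi}^{2*pi} g(θ) sin(3*θ/2) dθ = -b_{3}/2.
(g is even, so the integrand is odd over a symmetric interval and the integral vanishes.)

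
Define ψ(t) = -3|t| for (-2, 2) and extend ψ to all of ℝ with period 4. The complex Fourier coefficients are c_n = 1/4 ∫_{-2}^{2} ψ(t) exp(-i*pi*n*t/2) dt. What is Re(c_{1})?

12/pi**2

Since ψ is real-valued, Re(c_{1}) = 1/4 ∫_{-2}^{2} ψ(t) cos(pi*t/2) dt = a_{1}/2.
ψ is even and cos(pi*t/2) is even, so the integrand is even: ∫_{-2}^{2} ψ(t) cos(pi*t/2) dt = 2∫_0^{2} ψ(t) cos(pi*t/2) dt.
Integrating by parts (boundary term plus one more integral), an antiderivative of (-3*t) cos(pi*t/2) is -6*t*sin(pi*t/2)/pi - 12*cos(pi*t/2)/pi**2; evaluating from 0 to 2: ∫_{0}^{2} (-3*t) cos(pi*t/2) dt = (12/pi**2) - (-12/pi**2) = 24/pi**2.
So ∫_{-2}^{2} ψ(t) cos(pi*t/2) dt = 48/pi**2.
Hence Re(c_{1}) = (1/4)·(48/pi**2) = 12/pi**2.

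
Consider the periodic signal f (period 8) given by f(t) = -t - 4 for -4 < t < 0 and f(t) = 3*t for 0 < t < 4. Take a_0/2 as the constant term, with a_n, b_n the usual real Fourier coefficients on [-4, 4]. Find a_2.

a_2 = 1/4 ∫_{-4}^{4} f(t) cos(pi*t/2) dt.
Split the integral at the breakpoints.
Integrating by parts (boundary term plus one more integral), an antiderivative of (-t - 4) cos(pi*t/2) is -2*t*sin(pi*t/2)/pi - 8*sin(pi*t/2)/pi - 4*cos(pi*t/2)/pi**2; evaluating from -4 to 0: ∫_{-4}^{0} (-t - 4) cos(pi*t/2) dt = (-4/pi**2) - (-4/pi**2) = 0.
Integrating by parts (boundary term plus one more integral), an antiderivative of (3*t) cos(pi*t/2) is 6*t*sin(pi*t/2)/pi + 12*cos(pi*t/2)/pi**2; evaluating from 0 to 4: ∫_{0}^{4} (3*t) cos(pi*t/2) dt = (12/pi**2) - (12/pi**2) = 0.
Summing the pieces and multiplying by (1/4) gives a_2 = 0.

0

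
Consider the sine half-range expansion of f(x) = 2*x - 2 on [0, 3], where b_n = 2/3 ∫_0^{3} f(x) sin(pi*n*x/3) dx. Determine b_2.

-6/pi

b_2 = 2/3 ∫_0^{3} (2*x - 2) sin(2*pi*x/3) dx.
Integrating by parts (boundary term plus one more integral), an antiderivative of (2*x - 2) sin(2*pi*x/3) is -3*x*cos(2*pi*x/3)/pi + 9*sin(2*pi*x/3)/(2*pi**2) + 3*cos(2*pi*x/3)/pi; evaluating from 0 to 3: ∫_{0}^{3} (2*x - 2) sin(2*pi*x/3) dx = (-6/pi) - (3/pi) = -9/pi.
Hence b_2 = (2/3)·(-9/pi) = -6/pi.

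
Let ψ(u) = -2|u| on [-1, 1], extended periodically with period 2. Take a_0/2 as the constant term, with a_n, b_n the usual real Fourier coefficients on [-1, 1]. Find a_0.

a_0 = ∫_{-1}^{1} ψ(u) du = -2.

-2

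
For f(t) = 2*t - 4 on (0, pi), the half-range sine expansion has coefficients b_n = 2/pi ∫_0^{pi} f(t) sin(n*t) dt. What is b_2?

b_2 = 2/pi ∫_0^{pi} (2*t - 4) sin(2*t) dt.
Integrating by parts (boundary term plus one more integral), an antiderivative of (2*t - 4) sin(2*t) is -t*cos(2*t) + sin(2*t)/2 + 2*cos(2*t); evaluating from 0 to pi: ∫_{0}^{pi} (2*t - 4) sin(2*t) dt = (2 - pi) - (2) = -pi.
Hence b_2 = (2/pi)·(-pi) = -2.

-2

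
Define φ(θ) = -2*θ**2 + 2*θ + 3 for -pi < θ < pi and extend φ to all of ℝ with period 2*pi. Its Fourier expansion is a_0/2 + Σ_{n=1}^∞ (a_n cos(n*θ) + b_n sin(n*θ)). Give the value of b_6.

-2/3

b_6 = 1/pi ∫_{-pi}^{pi} φ(θ) sin(6*θ) dθ.
Integrating by parts twice (tabular method), an antiderivative of (-2*θ**2 + 2*θ + 3) sin(6*θ) is θ**2*cos(6*θ)/3 - θ*sin(6*θ)/9 - θ*cos(6*θ)/3 + sin(6*θ)/18 - 14*cos(6*θ)/27; evaluating from -pi to pi: ∫_{-pi}^{pi} (-2*θ**2 + 2*θ + 3) sin(6*θ) dθ = (-pi/3 - 14/27 + pi**2/3) - (-14/27 + pi/3 + pi**2/3) = -2*pi/3.
Hence b_6 = (1/pi)·(-2*pi/3) = -2/3.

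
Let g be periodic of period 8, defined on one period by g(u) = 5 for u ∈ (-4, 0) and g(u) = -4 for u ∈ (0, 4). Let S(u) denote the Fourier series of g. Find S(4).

1/2

u = 4 differs from u = -4 by 1 full period(s), and the series is 8-periodic.
At u = -4 the one-sided limits are g(-4^-) = -4 and g(-4^+) = 5.
By Dirichlet's theorem the series converges to their average, [(-4) + (5)]/2 = 1/2.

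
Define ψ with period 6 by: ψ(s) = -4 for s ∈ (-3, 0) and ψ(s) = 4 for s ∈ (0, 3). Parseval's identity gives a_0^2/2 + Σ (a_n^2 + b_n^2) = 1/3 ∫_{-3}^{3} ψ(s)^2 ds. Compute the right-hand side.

1/3 ∫_{-3}^{3} ψ(s)^2 ds = 1/3 · (96) = 32.

32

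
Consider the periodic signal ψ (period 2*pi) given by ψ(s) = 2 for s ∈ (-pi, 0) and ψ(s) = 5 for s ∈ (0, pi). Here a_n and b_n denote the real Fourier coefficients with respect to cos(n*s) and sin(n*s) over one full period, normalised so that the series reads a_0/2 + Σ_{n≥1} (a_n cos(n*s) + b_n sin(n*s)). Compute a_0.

a_0 = 1/pi ∫_{-pi}^{pi} ψ(s) ds = 1/pi · (7*pi) = 7.

7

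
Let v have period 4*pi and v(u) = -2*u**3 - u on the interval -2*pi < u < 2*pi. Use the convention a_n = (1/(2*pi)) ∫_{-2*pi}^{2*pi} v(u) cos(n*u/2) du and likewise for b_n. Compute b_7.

b_7 = (1/(2*pi)) ∫_{-2*pi}^{2*pi} v(u) sin(7*u/2) du.
v is odd and sin(7*u/2) is odd, so the integrand is even and b_7 = 1/pi ∫_0^{2*pi} v(u) sin(7*u/2) du.
Integrating by parts three times (tabular method), an antiderivative of (-2*u**3 - u) sin(7*u/2) is 4*u**3*cos(7*u/2)/7 - 24*u**2*sin(7*u/2)/49 + 2*u*cos(7*u/2)/343 - 4*sin(7*u/2)/2401; evaluating from 0 to 2*pi: ∫_{0}^{2*pi} (-2*u**3 - u) sin(7*u/2) du = (-4*pi*(1 + 392*pi**2)/343) - (0) = -4*pi*(1 + 392*pi**2)/343.
Hence b_7 = (1/pi)·(-4*pi*(1 + 392*pi**2)/343) = -32*pi**2/7 - 4/343.

-32*pi**2/7 - 4/343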